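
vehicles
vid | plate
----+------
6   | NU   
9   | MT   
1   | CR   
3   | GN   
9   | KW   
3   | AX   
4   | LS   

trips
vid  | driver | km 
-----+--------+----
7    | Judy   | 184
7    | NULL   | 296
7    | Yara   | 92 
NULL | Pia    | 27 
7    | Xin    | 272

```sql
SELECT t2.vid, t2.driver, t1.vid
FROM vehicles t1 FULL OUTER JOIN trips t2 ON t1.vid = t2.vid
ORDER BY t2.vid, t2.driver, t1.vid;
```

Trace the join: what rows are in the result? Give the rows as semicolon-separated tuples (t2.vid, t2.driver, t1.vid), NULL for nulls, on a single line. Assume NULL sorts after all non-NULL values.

(7, Judy, NULL); (7, Xin, NULL); (7, Yara, NULL); (7, NULL, NULL); (NULL, Pia, NULL); (NULL, NULL, 1); (NULL, NULL, 3); (NULL, NULL, 3); (NULL, NULL, 4); (NULL, NULL, 6); (NULL, NULL, 9); (NULL, NULL, 9)

FULL OUTER JOIN keeps every row from both sides; unmatched rows get NULL for the other side's columns.
Matching on t1.vid = t2.vid. A NULL in a compared column never satisfies the condition.
- t1 row (vid=6): no match → kept, t2 columns NULL.
- t1 row (vid=9): no match → kept, t2 columns NULL.
- t1 row (vid=1): no match → kept, t2 columns NULL.
- t1 row (vid=3): no match → kept, t2 columns NULL.
- t1 row (vid=9): no match → kept, t2 columns NULL.
- t1 row (vid=3): no match → kept, t2 columns NULL.
- t1 row (vid=4): no match → kept, t2 columns NULL.
- 5 row(s) from t2 found no t1 partner → padded with NULL.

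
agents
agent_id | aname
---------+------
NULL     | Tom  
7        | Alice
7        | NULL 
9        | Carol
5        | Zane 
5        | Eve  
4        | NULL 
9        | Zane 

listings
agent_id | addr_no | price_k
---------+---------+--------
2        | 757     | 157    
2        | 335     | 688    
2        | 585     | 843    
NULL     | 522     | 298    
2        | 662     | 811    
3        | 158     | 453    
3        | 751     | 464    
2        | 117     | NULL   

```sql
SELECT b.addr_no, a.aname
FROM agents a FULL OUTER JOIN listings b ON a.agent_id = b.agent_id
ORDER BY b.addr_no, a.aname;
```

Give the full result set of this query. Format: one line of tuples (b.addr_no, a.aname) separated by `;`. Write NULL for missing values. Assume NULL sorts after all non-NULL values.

(117, NULL); (158, NULL); (335, NULL); (522, NULL); (585, NULL); (662, NULL); (751, NULL); (757, NULL); (NULL, Alice); (NULL, Carol); (NULL, Eve); (NULL, Tom); (NULL, Zane); (NULL, Zane); (NULL, NULL); (NULL, NULL)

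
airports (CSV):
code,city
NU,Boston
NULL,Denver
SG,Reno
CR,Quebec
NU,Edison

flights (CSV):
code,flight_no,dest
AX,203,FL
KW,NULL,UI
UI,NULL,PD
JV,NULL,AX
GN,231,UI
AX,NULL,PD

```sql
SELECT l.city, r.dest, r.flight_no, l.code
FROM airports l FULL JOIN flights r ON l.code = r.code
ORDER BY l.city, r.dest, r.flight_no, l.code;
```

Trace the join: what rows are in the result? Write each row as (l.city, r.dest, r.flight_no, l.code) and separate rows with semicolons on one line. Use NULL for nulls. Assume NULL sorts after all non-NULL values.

(Boston, NULL, NULL, NU); (Denver, NULL, NULL, NULL); (Edison, NULL, NULL, NU); (Quebec, NULL, NULL, CR); (Reno, NULL, NULL, SG); (NULL, AX, NULL, NULL); (NULL, FL, 203, NULL); (NULL, PD, NULL, NULL); (NULL, PD, NULL, NULL); (NULL, UI, 231, NULL); (NULL, UI, NULL, NULL)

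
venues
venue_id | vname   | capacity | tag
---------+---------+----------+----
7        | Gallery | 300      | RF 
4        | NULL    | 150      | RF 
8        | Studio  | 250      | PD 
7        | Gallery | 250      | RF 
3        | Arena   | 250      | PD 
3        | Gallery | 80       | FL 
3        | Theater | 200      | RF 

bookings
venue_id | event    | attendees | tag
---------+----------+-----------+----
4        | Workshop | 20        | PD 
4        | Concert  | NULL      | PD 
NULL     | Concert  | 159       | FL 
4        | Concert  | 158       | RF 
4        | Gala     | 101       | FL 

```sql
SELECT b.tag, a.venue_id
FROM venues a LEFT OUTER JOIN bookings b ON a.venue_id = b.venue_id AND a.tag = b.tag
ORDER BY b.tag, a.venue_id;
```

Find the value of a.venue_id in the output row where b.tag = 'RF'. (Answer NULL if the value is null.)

LEFT JOIN keeps every row from `venues`; unmatched rows get NULL for `bookings`'s columns.
Matching on a.venue_id = b.venue_id AND a.tag = b.tag. A NULL in a compared column never satisfies the condition.
Matched pairs: 1; unmatched a rows kept: 6.

4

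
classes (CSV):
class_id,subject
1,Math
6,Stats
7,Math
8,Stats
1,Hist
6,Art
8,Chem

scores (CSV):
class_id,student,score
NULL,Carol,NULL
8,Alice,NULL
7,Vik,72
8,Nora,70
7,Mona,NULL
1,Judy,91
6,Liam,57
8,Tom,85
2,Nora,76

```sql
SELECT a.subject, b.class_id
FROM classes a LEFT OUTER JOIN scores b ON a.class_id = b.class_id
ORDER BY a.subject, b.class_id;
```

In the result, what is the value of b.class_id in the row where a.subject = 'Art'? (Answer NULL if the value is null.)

LEFT JOIN keeps every row from `classes`; unmatched rows get NULL for `scores`'s columns.
Matching on a.class_id = b.class_id. A NULL in a compared column never satisfies the condition.
- class_id=1: 1 matching b row(s), so 1 row(s) emitted.
- class_id=6: 1 matching b row(s), so 1 row(s) emitted.
- class_id=7: 2 matching b row(s), so 2 row(s) emitted.
- class_id=8: 3 matching b row(s), so 3 row(s) emitted.
- class_id=1: 1 matching b row(s), so 1 row(s) emitted.
- class_id=6: 1 matching b row(s), so 1 row(s) emitted.
- class_id=8: 3 matching b row(s), so 3 row(s) emitted.

6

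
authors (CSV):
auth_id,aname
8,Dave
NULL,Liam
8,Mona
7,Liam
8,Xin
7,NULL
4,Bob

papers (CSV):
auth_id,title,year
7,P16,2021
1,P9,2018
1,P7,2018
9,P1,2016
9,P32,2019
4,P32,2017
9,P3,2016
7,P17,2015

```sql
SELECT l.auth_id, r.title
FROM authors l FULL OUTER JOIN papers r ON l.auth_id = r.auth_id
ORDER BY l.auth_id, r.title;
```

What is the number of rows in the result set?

FULL OUTER JOIN keeps every row from both sides; unmatched rows get NULL for the other side's columns.
Matching on l.auth_id = r.auth_id. A NULL in a compared column never satisfies the condition.
- auth_id=8: no r row matches, row kept with r columns NULL.
- auth_id=NULL: no r row matches, row kept with r columns NULL.
- auth_id=8: no r row matches, row kept with r columns NULL.
- auth_id=7: 2 matching r row(s), so 2 row(s) emitted.
- auth_id=8: no r row matches, row kept with r columns NULL.
- auth_id=7: 2 matching r row(s), so 2 row(s) emitted.
- auth_id=4: 1 matching r row(s), so 1 row(s) emitted.
- plus 5 unmatched r row(s), each kept with NULL l columns.
Total: 5 matched + 9 padded = 14 rows.

14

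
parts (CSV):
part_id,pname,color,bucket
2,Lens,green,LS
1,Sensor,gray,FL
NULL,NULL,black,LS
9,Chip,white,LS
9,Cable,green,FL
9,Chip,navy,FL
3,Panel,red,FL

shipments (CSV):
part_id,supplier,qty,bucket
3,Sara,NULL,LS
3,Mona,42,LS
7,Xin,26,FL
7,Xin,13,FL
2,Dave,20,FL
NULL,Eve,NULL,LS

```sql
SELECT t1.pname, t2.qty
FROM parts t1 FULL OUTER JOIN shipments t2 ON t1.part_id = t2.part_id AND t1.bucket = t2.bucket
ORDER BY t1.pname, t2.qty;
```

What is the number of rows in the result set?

13

FULL OUTER JOIN keeps every row from both sides; unmatched rows get NULL for the other side's columns.
Matching on t1.part_id = t2.part_id AND t1.bucket = t2.bucket. A NULL in a compared column never satisfies the condition.
- t1[0] part_id=2, bucket=LS → no match; kept with NULLs on the t2 side.
- t1[1] part_id=1, bucket=FL → no match; kept with NULLs on the t2 side.
- t1[2] part_id=NULL, bucket=LS → no match; kept with NULLs on the t2 side.
- t1[3] part_id=9, bucket=LS → no match; kept with NULLs on the t2 side.
- t1[4] part_id=9, bucket=FL → no match; kept with NULLs on the t2 side.
- t1[5] part_id=9, bucket=FL → no match; kept with NULLs on the t2 side.
- t1[6] part_id=3, bucket=FL → no match; kept with NULLs on the t2 side.
- 6 t2 row(s) had no t1 match → kept, t1 columns NULL.
Total: 0 matched + 13 padded = 13 rows.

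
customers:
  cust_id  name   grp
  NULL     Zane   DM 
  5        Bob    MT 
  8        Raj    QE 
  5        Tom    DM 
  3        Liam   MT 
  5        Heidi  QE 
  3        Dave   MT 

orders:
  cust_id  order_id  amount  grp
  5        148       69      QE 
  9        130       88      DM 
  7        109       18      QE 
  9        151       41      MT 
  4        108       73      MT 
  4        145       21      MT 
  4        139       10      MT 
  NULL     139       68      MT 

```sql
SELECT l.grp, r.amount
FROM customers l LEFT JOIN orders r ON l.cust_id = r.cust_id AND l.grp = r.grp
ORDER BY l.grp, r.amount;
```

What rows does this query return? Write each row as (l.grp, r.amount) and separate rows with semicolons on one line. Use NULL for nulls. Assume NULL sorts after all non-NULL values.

(DM, NULL); (DM, NULL); (MT, NULL); (MT, NULL); (MT, NULL); (QE, 69); (QE, NULL)

LEFT JOIN keeps every row from `customers`; unmatched rows get NULL for `orders`'s columns.
Matching on l.cust_id = r.cust_id AND l.grp = r.grp. A NULL in a compared column never satisfies the condition.
- l row (cust_id=NULL, grp=DM): no match → kept, r columns NULL.
- l row (cust_id=5, grp=MT): no match → kept, r columns NULL.
- l row (cust_id=8, grp=QE): no match → kept, r columns NULL.
- l row (cust_id=5, grp=DM): no match → kept, r columns NULL.
- l row (cust_id=3, grp=MT): no match → kept, r columns NULL.
- l row (cust_id=5, grp=QE): matches 1 r row(s) → 1 output row(s).
- l row (cust_id=3, grp=MT): no match → kept, r columns NULL.
After projecting and ordering:
l.grp | r.amount
DM | NULL
DM | NULL
MT | NULL
MT | NULL
MT | NULL
QE | 69
QE | NULL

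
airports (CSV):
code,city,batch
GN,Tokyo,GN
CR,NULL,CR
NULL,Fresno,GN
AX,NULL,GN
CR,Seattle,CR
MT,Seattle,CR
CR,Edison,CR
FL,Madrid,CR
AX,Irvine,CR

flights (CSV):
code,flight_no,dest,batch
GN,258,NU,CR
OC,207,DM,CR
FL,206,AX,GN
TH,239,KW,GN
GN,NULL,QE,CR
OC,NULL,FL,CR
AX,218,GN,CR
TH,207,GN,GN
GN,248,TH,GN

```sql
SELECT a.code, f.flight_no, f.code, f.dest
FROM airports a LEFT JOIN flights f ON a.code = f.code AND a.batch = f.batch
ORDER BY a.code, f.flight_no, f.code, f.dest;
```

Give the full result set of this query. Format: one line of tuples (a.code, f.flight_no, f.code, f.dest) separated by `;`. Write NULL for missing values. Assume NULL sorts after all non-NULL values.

(AX, 218, AX, GN); (AX, NULL, NULL, NULL); (CR, NULL, NULL, NULL); (CR, NULL, NULL, NULL); (CR, NULL, NULL, NULL); (FL, NULL, NULL, NULL); (GN, 248, GN, TH); (MT, NULL, NULL, NULL); (NULL, NULL, NULL, NULL)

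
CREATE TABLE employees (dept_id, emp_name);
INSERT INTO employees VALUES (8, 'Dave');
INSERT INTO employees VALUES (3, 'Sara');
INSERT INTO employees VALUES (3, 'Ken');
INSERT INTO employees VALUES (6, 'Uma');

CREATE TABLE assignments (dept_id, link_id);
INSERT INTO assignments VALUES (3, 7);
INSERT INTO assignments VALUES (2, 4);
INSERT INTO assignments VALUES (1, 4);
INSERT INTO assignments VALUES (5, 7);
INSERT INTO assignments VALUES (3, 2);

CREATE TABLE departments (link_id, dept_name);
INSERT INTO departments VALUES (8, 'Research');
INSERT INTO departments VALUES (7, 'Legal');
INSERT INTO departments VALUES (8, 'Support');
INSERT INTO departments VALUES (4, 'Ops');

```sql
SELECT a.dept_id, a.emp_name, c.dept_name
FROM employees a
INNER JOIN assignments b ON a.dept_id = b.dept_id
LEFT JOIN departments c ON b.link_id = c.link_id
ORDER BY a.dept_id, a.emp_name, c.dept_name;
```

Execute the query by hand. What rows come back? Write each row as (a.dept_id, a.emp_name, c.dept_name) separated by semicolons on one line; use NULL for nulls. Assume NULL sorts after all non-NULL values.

Evaluate left to right. First `employees a INNER JOIN assignments b` on dept_id: 4 row(s).
Then LEFT JOIN `departments c` on link_id: each of those 4 rows is kept; rows whose b.link_id has no match in c get NULL for c's columns.

(3, Ken, Legal); (3, Ken, NULL); (3, Sara, Legal); (3, Sara, NULL)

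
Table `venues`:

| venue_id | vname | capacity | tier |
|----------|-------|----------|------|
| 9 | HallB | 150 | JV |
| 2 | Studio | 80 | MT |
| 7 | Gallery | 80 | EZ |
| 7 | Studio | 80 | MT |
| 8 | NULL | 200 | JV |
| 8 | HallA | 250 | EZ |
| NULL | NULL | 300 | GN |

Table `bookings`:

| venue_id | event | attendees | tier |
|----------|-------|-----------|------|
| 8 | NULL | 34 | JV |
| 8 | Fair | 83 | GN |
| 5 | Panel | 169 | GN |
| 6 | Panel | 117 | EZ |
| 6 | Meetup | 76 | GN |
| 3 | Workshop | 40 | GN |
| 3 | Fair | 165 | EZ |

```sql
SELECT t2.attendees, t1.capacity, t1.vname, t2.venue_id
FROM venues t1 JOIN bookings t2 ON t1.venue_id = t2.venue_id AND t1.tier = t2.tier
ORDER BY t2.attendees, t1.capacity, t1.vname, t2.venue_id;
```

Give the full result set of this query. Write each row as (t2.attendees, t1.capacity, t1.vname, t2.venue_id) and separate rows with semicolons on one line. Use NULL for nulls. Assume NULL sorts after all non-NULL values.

INNER JOIN keeps only pairs where the ON condition holds.
Matching on t1.venue_id = t2.venue_id AND t1.tier = t2.tier. A NULL in a compared column never satisfies the condition.
Matched pairs: 1.

(34, 200, NULL, 8)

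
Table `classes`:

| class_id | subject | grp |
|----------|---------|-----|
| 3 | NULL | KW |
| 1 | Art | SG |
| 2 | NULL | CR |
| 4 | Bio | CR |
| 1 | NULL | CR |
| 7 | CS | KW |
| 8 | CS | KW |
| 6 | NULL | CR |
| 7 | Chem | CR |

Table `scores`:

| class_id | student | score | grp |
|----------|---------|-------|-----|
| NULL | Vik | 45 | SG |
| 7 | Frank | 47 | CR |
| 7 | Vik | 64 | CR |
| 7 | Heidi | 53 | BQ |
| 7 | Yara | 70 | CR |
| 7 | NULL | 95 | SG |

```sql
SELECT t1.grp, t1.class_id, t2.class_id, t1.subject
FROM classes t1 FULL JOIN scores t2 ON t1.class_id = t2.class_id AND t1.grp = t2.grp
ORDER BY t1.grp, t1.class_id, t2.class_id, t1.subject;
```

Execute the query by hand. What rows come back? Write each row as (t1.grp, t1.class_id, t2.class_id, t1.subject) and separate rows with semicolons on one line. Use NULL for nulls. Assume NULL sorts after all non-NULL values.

(CR, 1, NULL, NULL); (CR, 2, NULL, NULL); (CR, 4, NULL, Bio); (CR, 6, NULL, NULL); (CR, 7, 7, Chem); (CR, 7, 7, Chem); (CR, 7, 7, Chem); (KW, 3, NULL, NULL); (KW, 7, NULL, CS); (KW, 8, NULL, CS); (SG, 1, NULL, Art); (NULL, NULL, 7, NULL); (NULL, NULL, 7, NULL); (NULL, NULL, NULL, NULL)

FULL OUTER JOIN keeps every row from both sides; unmatched rows get NULL for the other side's columns.
Matching on t1.class_id = t2.class_id AND t1.grp = t2.grp. A NULL in a compared column never satisfies the condition.
- class_id=3, grp=KW: no t2 row matches, row kept with t2 columns NULL.
- class_id=1, grp=SG: no t2 row matches, row kept with t2 columns NULL.
- class_id=2, grp=CR: no t2 row matches, row kept with t2 columns NULL.
- class_id=4, grp=CR: no t2 row matches, row kept with t2 columns NULL.
- class_id=1, grp=CR: no t2 row matches, row kept with t2 columns NULL.
- class_id=7, grp=KW: no t2 row matches, row kept with t2 columns NULL.
- class_id=8, grp=KW: no t2 row matches, row kept with t2 columns NULL.
- class_id=6, grp=CR: no t2 row matches, row kept with t2 columns NULL.
- class_id=7, grp=CR: 3 matching t2 row(s), so 3 row(s) emitted.
- 3 row(s) from t2 found no t1 partner → padded with NULL.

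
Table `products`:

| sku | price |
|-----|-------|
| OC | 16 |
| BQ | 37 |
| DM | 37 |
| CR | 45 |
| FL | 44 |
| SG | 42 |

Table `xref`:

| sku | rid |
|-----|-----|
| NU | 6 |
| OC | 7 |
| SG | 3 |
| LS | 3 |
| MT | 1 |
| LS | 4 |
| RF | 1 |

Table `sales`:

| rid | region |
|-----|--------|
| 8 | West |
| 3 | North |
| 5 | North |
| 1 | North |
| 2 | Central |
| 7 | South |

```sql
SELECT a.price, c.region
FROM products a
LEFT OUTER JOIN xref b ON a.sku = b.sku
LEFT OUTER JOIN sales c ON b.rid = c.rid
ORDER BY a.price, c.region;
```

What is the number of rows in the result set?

Step 1 — a LEFT JOIN b on sku → 6 row(s).
Then LEFT JOIN `sales c` on rid: each of those 6 rows is kept; rows whose b.rid has no match in c get NULL for c's columns.
Result: 6 row(s).

6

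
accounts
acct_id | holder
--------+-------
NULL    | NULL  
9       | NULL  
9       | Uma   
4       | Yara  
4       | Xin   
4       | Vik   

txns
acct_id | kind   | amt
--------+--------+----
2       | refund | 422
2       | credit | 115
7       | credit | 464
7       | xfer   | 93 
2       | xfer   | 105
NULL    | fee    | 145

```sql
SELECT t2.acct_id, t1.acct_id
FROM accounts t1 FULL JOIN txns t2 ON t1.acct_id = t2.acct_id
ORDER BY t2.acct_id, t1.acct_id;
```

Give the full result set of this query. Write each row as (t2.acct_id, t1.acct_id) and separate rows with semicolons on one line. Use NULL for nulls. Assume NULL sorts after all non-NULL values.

(2, NULL); (2, NULL); (2, NULL); (7, NULL); (7, NULL); (NULL, 4); (NULL, 4); (NULL, 4); (NULL, 9); (NULL, 9); (NULL, NULL); (NULL, NULL)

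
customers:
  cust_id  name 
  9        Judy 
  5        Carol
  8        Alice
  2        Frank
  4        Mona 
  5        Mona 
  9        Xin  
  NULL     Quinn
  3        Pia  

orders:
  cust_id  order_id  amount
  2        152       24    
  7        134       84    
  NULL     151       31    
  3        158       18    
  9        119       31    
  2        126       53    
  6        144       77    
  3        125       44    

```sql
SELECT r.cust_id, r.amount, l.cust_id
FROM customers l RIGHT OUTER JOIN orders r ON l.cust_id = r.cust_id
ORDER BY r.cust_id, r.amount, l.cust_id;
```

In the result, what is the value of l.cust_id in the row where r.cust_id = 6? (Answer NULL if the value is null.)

RIGHT JOIN keeps every row from `orders`; unmatched rows get NULL for `customers`'s columns.
Matching on l.cust_id = r.cust_id. A NULL in a compared column never satisfies the condition.
- l[0] cust_id=9 → 1 match(es) in r → 1 row(s).
- l[1] cust_id=5 → no match.
- l[2] cust_id=8 → no match.
- l[3] cust_id=2 → 2 match(es) in r → 2 row(s).
- l[4] cust_id=4 → no match.
- l[5] cust_id=5 → no match.
- l[6] cust_id=9 → 1 match(es) in r → 1 row(s).
- l[7] cust_id=NULL → no match.
- l[8] cust_id=3 → 2 match(es) in r → 2 row(s).
- plus 3 unmatched r row(s), each kept with NULL l columns.

NULL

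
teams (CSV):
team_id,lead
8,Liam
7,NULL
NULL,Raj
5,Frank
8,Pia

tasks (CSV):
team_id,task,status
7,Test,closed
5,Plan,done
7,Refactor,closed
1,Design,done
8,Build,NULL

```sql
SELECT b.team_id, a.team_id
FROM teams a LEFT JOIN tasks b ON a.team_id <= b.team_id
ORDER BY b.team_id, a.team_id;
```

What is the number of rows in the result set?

10

LEFT JOIN keeps every row from `teams`; unmatched rows get NULL for `tasks`'s columns.
Matching on a.team_id <= b.team_id. A NULL in a compared column never satisfies the condition.
- a[0] team_id=8 → 1 match(es) in b → 1 row(s).
- a[1] team_id=7 → 3 match(es) in b → 3 row(s).
- a[2] team_id=NULL → no match; kept with NULLs on the b side.
- a[3] team_id=5 → 4 match(es) in b → 4 row(s).
- a[4] team_id=8 → 1 match(es) in b → 1 row(s).
Total: 9 matched + 1 padded = 10 rows.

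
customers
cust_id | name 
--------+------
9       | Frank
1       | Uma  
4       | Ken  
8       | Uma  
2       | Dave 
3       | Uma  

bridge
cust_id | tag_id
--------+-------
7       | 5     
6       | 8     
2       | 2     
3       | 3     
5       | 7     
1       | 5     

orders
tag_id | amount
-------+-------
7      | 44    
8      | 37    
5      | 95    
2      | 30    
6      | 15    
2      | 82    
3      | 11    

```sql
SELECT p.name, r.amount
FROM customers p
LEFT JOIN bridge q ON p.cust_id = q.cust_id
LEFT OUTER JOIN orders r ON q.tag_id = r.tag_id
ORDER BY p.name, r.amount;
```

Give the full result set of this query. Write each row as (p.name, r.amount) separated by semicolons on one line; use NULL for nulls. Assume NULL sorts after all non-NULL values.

(Dave, 30); (Dave, 82); (Frank, NULL); (Ken, NULL); (Uma, 11); (Uma, 95); (Uma, NULL)

Joins associate left-to-right: customers LEFT JOIN bridge on cust_id gives 6 intermediate row(s).
Then LEFT JOIN `orders r` on tag_id: each of those 6 rows is kept; rows whose q.tag_id has no match in r get NULL for r's columns.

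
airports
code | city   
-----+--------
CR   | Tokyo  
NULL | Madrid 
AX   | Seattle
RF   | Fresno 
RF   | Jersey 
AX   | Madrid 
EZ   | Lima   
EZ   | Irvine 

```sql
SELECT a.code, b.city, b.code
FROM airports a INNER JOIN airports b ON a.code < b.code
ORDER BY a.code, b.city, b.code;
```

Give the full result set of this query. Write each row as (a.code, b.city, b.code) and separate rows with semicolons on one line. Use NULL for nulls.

INNER JOIN keeps only pairs where the ON condition holds.
Matching on a.code < b.code. A NULL in a compared column never satisfies the condition.
- a row (code=CR): matches 4 b row(s) → 4 output row(s).
- a row (code=NULL): no match → dropped.
- a row (code=AX): matches 5 b row(s) → 5 output row(s).
- a row (code=RF): no match → dropped.
- a row (code=RF): no match → dropped.
- a row (code=AX): matches 5 b row(s) → 5 output row(s).
- a row (code=EZ): matches 2 b row(s) → 2 output row(s).
- a row (code=EZ): matches 2 b row(s) → 2 output row(s).

(AX, Fresno, RF); (AX, Fresno, RF); (AX, Irvine, EZ); (AX, Irvine, EZ); (AX, Jersey, RF); (AX, Jersey, RF); (AX, Lima, EZ); (AX, Lima, EZ); (AX, Tokyo, CR); (AX, Tokyo, CR); (CR, Fresno, RF); (CR, Irvine, EZ); (CR, Jersey, RF); (CR, Lima, EZ); (EZ, Fresno, RF); (EZ, Fresno, RF); (EZ, Jersey, RF); (EZ, Jersey, RF)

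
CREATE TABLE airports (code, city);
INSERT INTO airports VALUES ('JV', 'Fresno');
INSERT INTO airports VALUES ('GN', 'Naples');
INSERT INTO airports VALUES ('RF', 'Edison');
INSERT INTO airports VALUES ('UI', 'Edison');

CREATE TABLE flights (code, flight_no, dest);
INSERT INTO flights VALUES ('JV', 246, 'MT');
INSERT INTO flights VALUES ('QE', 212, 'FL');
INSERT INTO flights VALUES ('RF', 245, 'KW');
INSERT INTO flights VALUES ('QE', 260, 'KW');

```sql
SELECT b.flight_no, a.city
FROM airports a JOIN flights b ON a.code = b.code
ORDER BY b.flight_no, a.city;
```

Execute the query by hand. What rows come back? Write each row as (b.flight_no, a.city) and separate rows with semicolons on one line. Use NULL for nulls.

INNER JOIN keeps only pairs where the ON condition holds.
Matching on a.code = b.code.
- a (code=JV) pairs with 1 row(s) of b.
- a (code=GN) has no partner → excluded.
- a (code=RF) pairs with 1 row(s) of b.
- a (code=UI) has no partner → excluded.
After projecting and ordering:
b.flight_no | a.city
245 | Edison
246 | Fresno

(245, Edison); (246, Fresno)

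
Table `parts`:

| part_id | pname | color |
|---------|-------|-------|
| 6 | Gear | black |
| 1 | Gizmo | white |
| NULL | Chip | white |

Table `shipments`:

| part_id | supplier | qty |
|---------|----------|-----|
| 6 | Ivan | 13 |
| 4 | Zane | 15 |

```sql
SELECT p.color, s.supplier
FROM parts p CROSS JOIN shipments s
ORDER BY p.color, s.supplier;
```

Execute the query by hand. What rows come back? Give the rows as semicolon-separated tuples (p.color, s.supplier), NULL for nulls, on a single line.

(black, Ivan); (black, Zane); (white, Ivan); (white, Ivan); (white, Zane); (white, Zane)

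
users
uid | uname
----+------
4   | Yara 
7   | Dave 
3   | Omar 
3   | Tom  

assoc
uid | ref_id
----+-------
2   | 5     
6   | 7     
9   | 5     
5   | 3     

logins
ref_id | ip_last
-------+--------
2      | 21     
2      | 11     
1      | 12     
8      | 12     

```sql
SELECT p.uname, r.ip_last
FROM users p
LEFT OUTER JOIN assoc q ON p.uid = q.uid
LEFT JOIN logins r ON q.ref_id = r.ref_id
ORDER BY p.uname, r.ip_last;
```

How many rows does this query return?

4

Step 1 — p LEFT JOIN q on uid → 4 row(s).
Then LEFT JOIN `logins r` on ref_id: each of those 4 rows is kept; rows whose q.ref_id has no match in r get NULL for r's columns.
Result: 4 row(s).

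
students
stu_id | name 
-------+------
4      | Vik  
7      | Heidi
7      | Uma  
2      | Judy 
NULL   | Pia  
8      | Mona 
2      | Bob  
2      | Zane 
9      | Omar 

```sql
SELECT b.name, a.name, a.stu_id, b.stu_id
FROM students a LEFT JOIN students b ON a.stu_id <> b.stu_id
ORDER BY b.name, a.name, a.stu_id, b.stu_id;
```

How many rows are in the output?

LEFT JOIN keeps every row from `students a`; unmatched rows get NULL for `students b`'s columns.
Matching on a.stu_id <> b.stu_id. A NULL in a compared column never satisfies the condition.
- a (stu_id=4) pairs with 7 row(s) of b.
- a (stu_id=7) pairs with 6 row(s) of b.
- a (stu_id=7) pairs with 6 row(s) of b.
- a (stu_id=2) pairs with 5 row(s) of b.
- a (stu_id=NULL) has no partner → padded with NULL.
- a (stu_id=8) pairs with 7 row(s) of b.
- a (stu_id=2) pairs with 5 row(s) of b.
- a (stu_id=2) pairs with 5 row(s) of b.
- a (stu_id=9) pairs with 7 row(s) of b.
Total: 48 matched + 1 padded = 49 rows.

49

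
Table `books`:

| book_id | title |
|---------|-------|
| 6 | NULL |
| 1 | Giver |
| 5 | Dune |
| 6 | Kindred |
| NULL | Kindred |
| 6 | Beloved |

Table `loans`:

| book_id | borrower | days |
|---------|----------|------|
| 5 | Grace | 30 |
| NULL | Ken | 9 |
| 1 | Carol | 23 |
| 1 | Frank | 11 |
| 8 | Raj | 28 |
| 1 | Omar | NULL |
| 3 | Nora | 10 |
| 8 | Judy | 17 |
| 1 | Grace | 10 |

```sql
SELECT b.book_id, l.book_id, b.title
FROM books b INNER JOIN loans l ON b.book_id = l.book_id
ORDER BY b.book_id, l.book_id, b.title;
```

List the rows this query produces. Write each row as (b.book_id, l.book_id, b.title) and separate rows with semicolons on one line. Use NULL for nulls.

(1, 1, Giver); (1, 1, Giver); (1, 1, Giver); (1, 1, Giver); (5, 5, Dune)

INNER JOIN keeps only pairs where the ON condition holds.
Matching on b.book_id = l.book_id. A NULL in a compared column never satisfies the condition.
- b (book_id=6) has no partner → excluded.
- b (book_id=1) pairs with 4 row(s) of l.
- b (book_id=5) pairs with 1 row(s) of l.
- b (book_id=6) has no partner → excluded.
- b (book_id=NULL) has no partner → excluded.
- b (book_id=6) has no partner → excluded.
After projecting and ordering:
b.book_id | l.book_id | b.title
1 | 1 | Giver
1 | 1 | Giver
1 | 1 | Giver
1 | 1 | Giver
5 | 5 | Dune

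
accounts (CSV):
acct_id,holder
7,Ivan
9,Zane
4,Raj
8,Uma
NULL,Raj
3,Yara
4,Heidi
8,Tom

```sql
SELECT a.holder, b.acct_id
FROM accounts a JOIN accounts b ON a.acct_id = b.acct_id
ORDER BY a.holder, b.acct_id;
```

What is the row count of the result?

11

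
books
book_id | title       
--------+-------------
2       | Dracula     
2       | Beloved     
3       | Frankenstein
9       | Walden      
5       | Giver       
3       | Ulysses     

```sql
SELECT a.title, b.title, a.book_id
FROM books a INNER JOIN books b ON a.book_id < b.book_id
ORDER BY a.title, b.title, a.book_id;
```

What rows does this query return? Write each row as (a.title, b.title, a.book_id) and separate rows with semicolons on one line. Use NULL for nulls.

(Beloved, Frankenstein, 2); (Beloved, Giver, 2); (Beloved, Ulysses, 2); (Beloved, Walden, 2); (Dracula, Frankenstein, 2); (Dracula, Giver, 2); (Dracula, Ulysses, 2); (Dracula, Walden, 2); (Frankenstein, Giver, 3); (Frankenstein, Walden, 3); (Giver, Walden, 5); (Ulysses, Giver, 3); (Ulysses, Walden, 3)

INNER JOIN keeps only pairs where the ON condition holds.
Matching on a.book_id < b.book_id.
- a[0] book_id=2 → 4 match(es) in b → 4 row(s).
- a[1] book_id=2 → 4 match(es) in b → 4 row(s).
- a[2] book_id=3 → 2 match(es) in b → 2 row(s).
- a[3] book_id=9 → no match; dropped.
- a[4] book_id=5 → 1 match(es) in b → 1 row(s).
- a[5] book_id=3 → 2 match(es) in b → 2 row(s).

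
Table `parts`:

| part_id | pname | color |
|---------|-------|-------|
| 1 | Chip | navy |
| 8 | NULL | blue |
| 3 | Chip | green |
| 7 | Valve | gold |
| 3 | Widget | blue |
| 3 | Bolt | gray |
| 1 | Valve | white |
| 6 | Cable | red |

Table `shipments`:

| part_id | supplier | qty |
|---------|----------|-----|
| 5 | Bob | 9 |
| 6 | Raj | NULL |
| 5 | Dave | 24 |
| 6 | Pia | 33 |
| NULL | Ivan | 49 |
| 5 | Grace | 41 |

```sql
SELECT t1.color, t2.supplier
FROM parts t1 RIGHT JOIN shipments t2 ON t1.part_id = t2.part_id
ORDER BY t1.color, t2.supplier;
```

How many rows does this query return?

RIGHT JOIN keeps every row from `shipments`; unmatched rows get NULL for `parts`'s columns.
Matching on t1.part_id = t2.part_id. A NULL in a compared column never satisfies the condition.
- t1 row (part_id=1): no match.
- t1 row (part_id=8): no match.
- t1 row (part_id=3): no match.
- t1 row (part_id=7): no match.
- t1 row (part_id=3): no match.
- t1 row (part_id=3): no match.
- t1 row (part_id=1): no match.
- t1 row (part_id=6): matches 2 t2 row(s) → 2 output row(s).
- 4 t2 row(s) had no t1 match → kept, t1 columns NULL.
Total: 2 matched + 4 padded = 6 rows.

6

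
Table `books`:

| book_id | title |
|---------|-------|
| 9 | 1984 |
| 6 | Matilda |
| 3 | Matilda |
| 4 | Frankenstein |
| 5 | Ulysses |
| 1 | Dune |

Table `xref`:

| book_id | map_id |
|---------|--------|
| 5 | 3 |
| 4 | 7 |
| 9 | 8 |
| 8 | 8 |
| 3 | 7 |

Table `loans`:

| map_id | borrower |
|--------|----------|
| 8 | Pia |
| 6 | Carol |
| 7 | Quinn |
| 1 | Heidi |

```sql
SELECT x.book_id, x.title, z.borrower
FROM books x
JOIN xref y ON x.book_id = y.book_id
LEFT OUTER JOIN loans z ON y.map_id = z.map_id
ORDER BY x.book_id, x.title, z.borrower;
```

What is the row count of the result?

Step 1 — x INNER JOIN y on book_id → 4 row(s).
Then LEFT JOIN `loans z` on map_id: each of those 4 rows is kept; rows whose y.map_id has no match in z get NULL for z's columns.
Result: 4 row(s).

4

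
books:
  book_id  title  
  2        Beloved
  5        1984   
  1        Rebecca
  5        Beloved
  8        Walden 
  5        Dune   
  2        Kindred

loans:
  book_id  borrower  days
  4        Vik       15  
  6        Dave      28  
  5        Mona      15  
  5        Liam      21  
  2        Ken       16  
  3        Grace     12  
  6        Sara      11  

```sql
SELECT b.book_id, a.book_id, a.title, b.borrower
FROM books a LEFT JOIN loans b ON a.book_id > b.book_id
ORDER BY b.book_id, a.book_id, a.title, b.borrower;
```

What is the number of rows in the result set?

19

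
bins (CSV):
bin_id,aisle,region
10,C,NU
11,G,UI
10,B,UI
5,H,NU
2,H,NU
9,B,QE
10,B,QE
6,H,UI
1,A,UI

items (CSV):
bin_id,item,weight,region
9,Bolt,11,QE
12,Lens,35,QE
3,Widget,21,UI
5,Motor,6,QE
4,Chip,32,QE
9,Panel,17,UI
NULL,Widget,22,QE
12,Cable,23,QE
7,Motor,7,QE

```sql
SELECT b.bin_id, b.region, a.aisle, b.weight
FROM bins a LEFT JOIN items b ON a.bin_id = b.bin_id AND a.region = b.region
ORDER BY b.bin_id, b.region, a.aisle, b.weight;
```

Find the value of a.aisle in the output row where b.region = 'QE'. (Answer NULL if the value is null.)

LEFT JOIN keeps every row from `bins`; unmatched rows get NULL for `items`'s columns.
Matching on a.bin_id = b.bin_id AND a.region = b.region. A NULL in a compared column never satisfies the condition.
Matched pairs: 1; unmatched a rows kept: 8.

B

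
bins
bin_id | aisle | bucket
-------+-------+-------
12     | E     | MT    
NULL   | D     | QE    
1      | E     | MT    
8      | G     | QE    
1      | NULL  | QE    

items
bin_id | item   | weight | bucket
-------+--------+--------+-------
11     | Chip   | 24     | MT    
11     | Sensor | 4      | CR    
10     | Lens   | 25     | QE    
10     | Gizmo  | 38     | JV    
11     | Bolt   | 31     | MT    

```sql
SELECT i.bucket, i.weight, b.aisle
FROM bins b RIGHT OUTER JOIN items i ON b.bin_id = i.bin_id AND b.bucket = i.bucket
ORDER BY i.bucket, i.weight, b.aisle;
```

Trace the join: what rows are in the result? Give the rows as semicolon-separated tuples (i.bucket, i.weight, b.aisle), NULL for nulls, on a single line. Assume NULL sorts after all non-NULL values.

(CR, 4, NULL); (JV, 38, NULL); (MT, 24, NULL); (MT, 31, NULL); (QE, 25, NULL)

RIGHT JOIN keeps every row from `items`; unmatched rows get NULL for `bins`'s columns.
Matching on b.bin_id = i.bin_id AND b.bucket = i.bucket. A NULL in a compared column never satisfies the condition.
- bin_id=12, bucket=MT: no matching i row.
- bin_id=NULL, bucket=QE: no matching i row.
- bin_id=1, bucket=MT: no matching i row.
- bin_id=8, bucket=QE: no matching i row.
- bin_id=1, bucket=QE: no matching i row.
- 5 row(s) from i found no b partner → padded with NULL.
After projecting and ordering:
i.bucket | i.weight | b.aisle
CR | 4 | NULL
JV | 38 | NULL
MT | 24 | NULL
MT | 31 | NULL
QE | 25 | NULL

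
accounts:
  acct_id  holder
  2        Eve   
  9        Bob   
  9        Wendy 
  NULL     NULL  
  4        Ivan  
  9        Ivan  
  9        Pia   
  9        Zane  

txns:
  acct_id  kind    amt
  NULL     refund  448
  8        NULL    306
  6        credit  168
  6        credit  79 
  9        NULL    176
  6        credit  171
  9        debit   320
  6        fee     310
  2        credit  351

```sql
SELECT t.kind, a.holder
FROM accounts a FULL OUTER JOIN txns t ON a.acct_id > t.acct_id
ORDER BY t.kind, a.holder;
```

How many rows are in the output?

FULL OUTER JOIN keeps every row from both sides; unmatched rows get NULL for the other side's columns.
Matching on a.acct_id > t.acct_id. A NULL in a compared column never satisfies the condition.
- a row (acct_id=2): no match → kept, t columns NULL.
- a row (acct_id=9): matches 6 t row(s) → 6 output row(s).
- a row (acct_id=9): matches 6 t row(s) → 6 output row(s).
- a row (acct_id=NULL): no match → kept, t columns NULL.
- a row (acct_id=4): matches 1 t row(s) → 1 output row(s).
- a row (acct_id=9): matches 6 t row(s) → 6 output row(s).
- a row (acct_id=9): matches 6 t row(s) → 6 output row(s).
- a row (acct_id=9): matches 6 t row(s) → 6 output row(s).
- plus 3 unmatched t row(s), each kept with NULL a columns.
Total: 31 matched + 5 padded = 36 rows.

36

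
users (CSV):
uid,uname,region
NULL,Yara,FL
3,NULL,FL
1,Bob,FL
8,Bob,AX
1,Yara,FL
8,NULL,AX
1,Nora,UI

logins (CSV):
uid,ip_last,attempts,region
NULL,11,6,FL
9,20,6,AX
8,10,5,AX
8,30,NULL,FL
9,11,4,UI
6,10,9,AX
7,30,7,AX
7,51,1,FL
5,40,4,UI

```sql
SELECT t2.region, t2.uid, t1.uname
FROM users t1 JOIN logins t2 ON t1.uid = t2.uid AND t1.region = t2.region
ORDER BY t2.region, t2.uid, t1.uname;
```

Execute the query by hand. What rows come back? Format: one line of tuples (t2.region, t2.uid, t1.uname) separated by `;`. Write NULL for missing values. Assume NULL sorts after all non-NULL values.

(AX, 8, Bob); (AX, 8, NULL)

INNER JOIN keeps only pairs where the ON condition holds.
Matching on t1.uid = t2.uid AND t1.region = t2.region. A NULL in a compared column never satisfies the condition.
- t1 row (uid=NULL, region=FL): no match → dropped.
- t1 row (uid=3, region=FL): no match → dropped.
- t1 row (uid=1, region=FL): no match → dropped.
- t1 row (uid=8, region=AX): matches 1 t2 row(s) → 1 output row(s).
- t1 row (uid=1, region=FL): no match → dropped.
- t1 row (uid=8, region=AX): matches 1 t2 row(s) → 1 output row(s).
- t1 row (uid=1, region=UI): no match → dropped.
After projecting and ordering:
t2.region | t2.uid | t1.uname
AX | 8 | Bob
AX | 8 | NULL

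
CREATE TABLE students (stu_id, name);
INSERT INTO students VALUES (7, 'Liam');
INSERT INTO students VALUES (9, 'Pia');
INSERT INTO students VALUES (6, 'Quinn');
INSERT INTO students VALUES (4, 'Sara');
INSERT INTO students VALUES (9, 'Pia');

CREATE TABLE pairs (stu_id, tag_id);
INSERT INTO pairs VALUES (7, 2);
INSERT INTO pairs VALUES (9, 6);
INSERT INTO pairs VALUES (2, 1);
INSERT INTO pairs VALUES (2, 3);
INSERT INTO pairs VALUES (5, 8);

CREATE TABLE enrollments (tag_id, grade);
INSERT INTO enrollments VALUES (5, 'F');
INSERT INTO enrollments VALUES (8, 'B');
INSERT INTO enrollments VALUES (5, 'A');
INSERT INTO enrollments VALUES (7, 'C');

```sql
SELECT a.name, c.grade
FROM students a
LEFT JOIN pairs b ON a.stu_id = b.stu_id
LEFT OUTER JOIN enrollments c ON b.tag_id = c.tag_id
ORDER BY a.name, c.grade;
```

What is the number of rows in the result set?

5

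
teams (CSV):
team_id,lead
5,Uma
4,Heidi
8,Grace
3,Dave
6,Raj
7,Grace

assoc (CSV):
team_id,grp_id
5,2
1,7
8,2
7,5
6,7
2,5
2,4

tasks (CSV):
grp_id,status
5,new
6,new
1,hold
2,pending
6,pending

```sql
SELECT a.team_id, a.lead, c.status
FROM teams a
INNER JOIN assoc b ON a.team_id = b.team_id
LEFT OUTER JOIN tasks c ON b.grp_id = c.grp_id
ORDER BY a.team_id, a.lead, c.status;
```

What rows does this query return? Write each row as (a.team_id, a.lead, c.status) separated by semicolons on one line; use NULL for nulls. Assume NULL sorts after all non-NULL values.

(5, Uma, pending); (6, Raj, NULL); (7, Grace, new); (8, Grace, pending)

Step 1 — a INNER JOIN b on team_id → 4 row(s).
Then LEFT JOIN `tasks c` on grp_id: each of those 4 rows is kept; rows whose b.grp_id has no match in c get NULL for c's columns.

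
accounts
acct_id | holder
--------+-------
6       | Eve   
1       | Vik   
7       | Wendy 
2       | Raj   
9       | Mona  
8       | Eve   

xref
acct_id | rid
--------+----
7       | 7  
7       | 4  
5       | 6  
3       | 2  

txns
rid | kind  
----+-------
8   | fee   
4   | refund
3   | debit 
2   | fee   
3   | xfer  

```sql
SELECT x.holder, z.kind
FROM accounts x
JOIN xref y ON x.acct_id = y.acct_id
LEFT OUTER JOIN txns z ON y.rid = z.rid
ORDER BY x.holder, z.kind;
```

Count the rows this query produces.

Joins associate left-to-right: accounts INNER JOIN xref on acct_id gives 2 intermediate row(s).
Then LEFT JOIN `txns z` on rid: each of those 2 rows is kept; rows whose y.rid has no match in z get NULL for z's columns.
Result: 2 row(s).

2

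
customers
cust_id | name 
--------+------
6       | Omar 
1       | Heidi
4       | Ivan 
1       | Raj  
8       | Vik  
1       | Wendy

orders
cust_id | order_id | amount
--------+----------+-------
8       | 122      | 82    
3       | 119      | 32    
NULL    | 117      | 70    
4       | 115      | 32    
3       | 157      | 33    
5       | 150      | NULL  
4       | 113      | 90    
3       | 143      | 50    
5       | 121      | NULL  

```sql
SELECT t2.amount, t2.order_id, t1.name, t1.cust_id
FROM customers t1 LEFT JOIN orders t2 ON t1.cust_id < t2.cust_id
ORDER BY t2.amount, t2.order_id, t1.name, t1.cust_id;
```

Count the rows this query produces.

LEFT JOIN keeps every row from `customers`; unmatched rows get NULL for `orders`'s columns.
Matching on t1.cust_id < t2.cust_id. A NULL in a compared column never satisfies the condition.
- t1[0] cust_id=6 → 1 match(es) in t2 → 1 row(s).
- t1[1] cust_id=1 → 8 match(es) in t2 → 8 row(s).
- t1[2] cust_id=4 → 3 match(es) in t2 → 3 row(s).
- t1[3] cust_id=1 → 8 match(es) in t2 → 8 row(s).
- t1[4] cust_id=8 → no match; kept with NULLs on the t2 side.
- t1[5] cust_id=1 → 8 match(es) in t2 → 8 row(s).
Total: 28 matched + 1 padded = 29 rows.

29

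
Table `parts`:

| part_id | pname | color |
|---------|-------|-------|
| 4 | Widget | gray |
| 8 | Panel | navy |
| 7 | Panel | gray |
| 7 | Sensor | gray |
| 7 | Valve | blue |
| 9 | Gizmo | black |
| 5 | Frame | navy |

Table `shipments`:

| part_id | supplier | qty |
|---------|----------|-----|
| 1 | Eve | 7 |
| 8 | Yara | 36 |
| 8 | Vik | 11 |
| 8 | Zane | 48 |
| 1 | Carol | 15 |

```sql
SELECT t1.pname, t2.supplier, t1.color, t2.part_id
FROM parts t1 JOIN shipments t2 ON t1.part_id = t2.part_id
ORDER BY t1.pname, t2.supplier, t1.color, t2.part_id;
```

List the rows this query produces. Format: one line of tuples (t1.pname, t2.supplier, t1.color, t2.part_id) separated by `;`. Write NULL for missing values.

(Panel, Vik, navy, 8); (Panel, Yara, navy, 8); (Panel, Zane, navy, 8)

INNER JOIN keeps only pairs where the ON condition holds.
Matching on t1.part_id = t2.part_id.
Matched pairs: 3.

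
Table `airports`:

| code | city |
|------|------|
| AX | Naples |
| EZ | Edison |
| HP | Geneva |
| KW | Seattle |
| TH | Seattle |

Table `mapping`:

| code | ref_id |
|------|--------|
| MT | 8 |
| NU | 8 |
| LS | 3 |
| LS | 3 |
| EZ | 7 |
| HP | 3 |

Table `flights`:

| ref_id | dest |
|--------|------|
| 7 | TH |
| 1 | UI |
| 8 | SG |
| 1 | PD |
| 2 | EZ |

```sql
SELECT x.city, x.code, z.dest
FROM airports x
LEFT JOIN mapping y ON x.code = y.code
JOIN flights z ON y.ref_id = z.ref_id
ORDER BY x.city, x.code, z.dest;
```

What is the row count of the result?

Step 1 — x LEFT JOIN y on code → 5 row(s).
Then INNER JOIN `flights z` on ref_id: keep only rows whose y.ref_id appears in z.
Result: 1 row(s).

1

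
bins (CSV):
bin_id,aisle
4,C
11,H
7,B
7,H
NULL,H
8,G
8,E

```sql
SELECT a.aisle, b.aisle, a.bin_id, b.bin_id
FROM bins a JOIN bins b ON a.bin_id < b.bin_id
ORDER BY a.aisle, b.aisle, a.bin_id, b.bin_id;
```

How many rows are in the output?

INNER JOIN keeps only pairs where the ON condition holds.
Matching on a.bin_id < b.bin_id. A NULL in a compared column never satisfies the condition.
- a[0] bin_id=4 → 5 match(es) in b → 5 row(s).
- a[1] bin_id=11 → no match; dropped.
- a[2] bin_id=7 → 3 match(es) in b → 3 row(s).
- a[3] bin_id=7 → 3 match(es) in b → 3 row(s).
- a[4] bin_id=NULL → no match; dropped.
- a[5] bin_id=8 → 1 match(es) in b → 1 row(s).
- a[6] bin_id=8 → 1 match(es) in b → 1 row(s).
Total: 13 rows.

13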